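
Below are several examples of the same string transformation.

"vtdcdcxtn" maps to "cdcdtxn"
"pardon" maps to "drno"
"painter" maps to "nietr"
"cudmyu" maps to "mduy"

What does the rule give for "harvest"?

The rule is to delete the first 2 characters, then swap each adjacent pair of characters (1↔2, 3↔4, ...).
Applying that to "harvest" gives "vrset".
(Check on "pardon": → "rdon" → "drno" ✓)

vrset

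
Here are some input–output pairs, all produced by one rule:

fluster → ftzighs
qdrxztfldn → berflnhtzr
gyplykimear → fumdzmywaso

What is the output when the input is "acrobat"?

hoqfcpo

The rule is to shift every letter 12 places backward in the alphabet (wrapping around), then move the last character to the front.
On "acrobat": the first step gives "oqfcpoh", and the second then gives "hoqfcpo".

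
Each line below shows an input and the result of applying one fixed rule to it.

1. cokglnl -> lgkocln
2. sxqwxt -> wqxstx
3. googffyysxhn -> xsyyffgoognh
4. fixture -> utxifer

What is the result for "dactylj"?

Rule — reverse the string, then move the first 2 characters to the end (rotate left by 2).
Working it through for "dactylj": intermediate "jlytcad", final "ytcadjl".
(Check on "googffyysxhn": → "nhxsyyffgoog" → "xsyyffgoognh" ✓)

ytcadjl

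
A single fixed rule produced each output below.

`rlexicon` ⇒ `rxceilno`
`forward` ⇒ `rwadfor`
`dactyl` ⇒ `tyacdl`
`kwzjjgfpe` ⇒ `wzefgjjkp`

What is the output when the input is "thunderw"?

uwdehnrt

Looking at the pairs, the operation is to sort the characters into alphabetical order, then move the last 2 characters to the front (rotate right by 2).
Starting from "thunderw": after the first operation, "dehnrtuw"; after the second, "uwdehnrt".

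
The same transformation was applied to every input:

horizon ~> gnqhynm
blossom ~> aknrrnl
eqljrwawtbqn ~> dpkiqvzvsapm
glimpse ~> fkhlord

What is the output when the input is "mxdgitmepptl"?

lwcfhsldoosk

In each case the input is transformed by: shift every letter 1 place backward in the alphabet (wrapping around).
Applying that to "mxdgitmepptl" gives "lwcfhsldoosk".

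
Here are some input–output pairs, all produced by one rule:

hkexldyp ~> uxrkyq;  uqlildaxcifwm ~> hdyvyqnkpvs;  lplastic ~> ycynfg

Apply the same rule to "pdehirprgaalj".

Rule — delete the last 2 characters, then shift every letter 13 places forward in the alphabet (wrapping around) — i.e. ROT13.
For "pdehirprgaalj", step one produces "pdehirprgaa"; step two turns that into "cqruvecetnn".
(Check on "hkexldyp": → "hkexld" → "uxrkyq" ✓)

cqruvecetnn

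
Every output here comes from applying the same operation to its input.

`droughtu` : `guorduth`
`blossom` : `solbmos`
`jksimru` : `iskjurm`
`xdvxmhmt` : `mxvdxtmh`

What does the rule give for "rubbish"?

Rule — reverse the string, then move the first 3 characters to the end (rotate left by 3).
So "rubbish" becomes "bburhsi".

bburhsi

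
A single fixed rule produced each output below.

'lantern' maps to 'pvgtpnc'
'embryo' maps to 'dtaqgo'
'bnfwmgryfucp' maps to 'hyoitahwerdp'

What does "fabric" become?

dtkehc

What's happening: move the first 2 characters to the end (rotate left by 2), then shift every letter 2 places forward in the alphabet (wrapping around).
Applying that to "fabric" gives "dtkehc".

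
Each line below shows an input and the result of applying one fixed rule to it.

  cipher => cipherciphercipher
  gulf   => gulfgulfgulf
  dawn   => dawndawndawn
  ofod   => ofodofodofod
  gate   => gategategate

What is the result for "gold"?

Each output is the input with this applied: write the whole string 3 times in a row.
For "gold" the result is "goldgoldgold".

goldgoldgold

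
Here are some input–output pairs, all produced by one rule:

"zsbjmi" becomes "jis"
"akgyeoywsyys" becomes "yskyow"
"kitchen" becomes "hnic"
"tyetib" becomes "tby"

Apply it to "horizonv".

ovoi

Each output is the input with this applied: move the last 3 characters to the front (rotate right by 3), then keep every other character starting from the first (positions 1st, 3rd, 5th, ...).
On "horizonv" that produces "ovoi".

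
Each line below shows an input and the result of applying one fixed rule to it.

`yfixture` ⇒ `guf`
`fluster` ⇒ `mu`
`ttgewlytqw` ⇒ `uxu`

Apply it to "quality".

vj

The pattern: keep one character in every 3, starting at position 2 (positions 2nd, 5th, 8th, ...), then shift every letter 1 place forward in the alphabet (wrapping around).
For "quality", step one produces "ui"; step two turns that into "vj".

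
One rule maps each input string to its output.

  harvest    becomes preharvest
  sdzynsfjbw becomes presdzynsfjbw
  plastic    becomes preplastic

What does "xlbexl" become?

The transformation: prepend "pre".
Doing the same to "xlbexl": "prexlbexl".

prexlbexl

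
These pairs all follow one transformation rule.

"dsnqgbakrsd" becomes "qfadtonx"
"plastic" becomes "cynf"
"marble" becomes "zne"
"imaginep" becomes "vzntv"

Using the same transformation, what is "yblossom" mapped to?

What's happening: delete the last 3 characters, then shift every letter 13 places forward in the alphabet (wrapping around) — i.e. ROT13.
"yblossom" → "yblos" → "loybf".

loybf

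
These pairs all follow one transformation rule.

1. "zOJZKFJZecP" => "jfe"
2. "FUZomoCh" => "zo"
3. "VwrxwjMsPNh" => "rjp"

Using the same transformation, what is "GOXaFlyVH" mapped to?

xlh

Rule — keep one character in every 3, starting at position 3 (positions 3rd, 6th, 9th, ...), then convert every letter to lowercase.
For "GOXaFlyVH", step one produces "XlH"; step two turns that into "xlh".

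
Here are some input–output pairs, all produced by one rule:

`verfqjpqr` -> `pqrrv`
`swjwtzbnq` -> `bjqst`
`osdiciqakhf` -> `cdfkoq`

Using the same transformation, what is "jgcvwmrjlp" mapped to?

cjlrw

Rule — keep every other character starting from the first (positions 1st, 3rd, 5th, ...), then sort the characters into alphabetical order.
On "jgcvwmrjlp": the first step gives "jcwrl", and the second then gives "cjlrw".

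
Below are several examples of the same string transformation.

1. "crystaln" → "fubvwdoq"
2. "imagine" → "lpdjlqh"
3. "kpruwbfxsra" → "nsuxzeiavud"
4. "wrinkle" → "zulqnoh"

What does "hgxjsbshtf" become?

kjamvevkwi

In each case the input is transformed by: shift every letter 3 places forward in the alphabet (wrapping around).
"hgxjsbshtf" → "kjamvevkwi".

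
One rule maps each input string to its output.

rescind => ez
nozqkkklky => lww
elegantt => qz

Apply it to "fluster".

gq

The transformation: keep one character in every 3, starting at position 3 (positions 3rd, 6th, 9th, ...), then shift every letter 12 places forward in the alphabet (wrapping around).
For "fluster", step one produces "ue"; step two turns that into "gq".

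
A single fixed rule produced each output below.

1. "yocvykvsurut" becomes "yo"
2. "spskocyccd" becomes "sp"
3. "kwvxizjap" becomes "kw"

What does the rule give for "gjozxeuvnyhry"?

gj

The rule is to keep only the first 2 characters.
For "gjozxeuvnyhry" the result is "gj".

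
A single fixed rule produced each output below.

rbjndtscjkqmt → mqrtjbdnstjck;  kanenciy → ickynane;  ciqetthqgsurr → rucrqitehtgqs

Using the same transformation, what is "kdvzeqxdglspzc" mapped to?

The rule is to move the last 3 characters to the front (rotate right by 3), then swap each adjacent pair of characters (1↔2, 3↔4, ...).
Applying both steps to "kdvzeqxdglspzc": "pzckdvzeqxdgls", then "zpkcvdezxqgdsl".

zpkcvdezxqgdsl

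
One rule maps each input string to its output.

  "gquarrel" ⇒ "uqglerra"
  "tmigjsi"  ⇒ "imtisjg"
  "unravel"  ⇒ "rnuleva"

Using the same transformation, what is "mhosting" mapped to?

ohmgnits

What's happening: reverse the string, then move the last 3 characters to the front (rotate right by 3).
For "mhosting" the result is "ohmgnits".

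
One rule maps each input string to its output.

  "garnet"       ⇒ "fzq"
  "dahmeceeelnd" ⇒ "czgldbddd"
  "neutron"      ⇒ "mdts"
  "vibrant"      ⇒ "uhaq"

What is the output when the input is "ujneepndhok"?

timddomc

Each output is the input with this applied: shift every letter 1 place backward in the alphabet (wrapping around), then delete the last 3 characters.
Applying both steps to "ujneepndhok": "timddomcgnj", then "timddomc".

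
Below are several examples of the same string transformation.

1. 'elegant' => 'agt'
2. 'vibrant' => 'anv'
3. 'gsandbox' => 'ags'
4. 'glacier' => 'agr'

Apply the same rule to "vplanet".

The rule is to sort the characters into alphabetical order, then keep one character in every 3, starting at position 1 (positions 1st, 4th, 7th, ...).
Starting from "vplanet": after the first operation, "aelnptv"; after the second, "anv".

anv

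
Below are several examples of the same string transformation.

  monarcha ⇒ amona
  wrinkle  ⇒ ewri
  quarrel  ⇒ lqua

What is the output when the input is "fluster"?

rflu

Rule — move the last character to the front, then delete the last 3 characters.
So "fluster" becomes "rflu".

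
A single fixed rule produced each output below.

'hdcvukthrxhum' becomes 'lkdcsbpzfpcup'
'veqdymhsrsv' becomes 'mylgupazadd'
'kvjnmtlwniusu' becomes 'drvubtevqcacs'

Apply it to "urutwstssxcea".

zcbeabaafkmic

The transformation: move the first character to the end, then shift every letter 8 places forward in the alphabet (wrapping around).
"urutwstssxcea" → "zcbeabaafkmic".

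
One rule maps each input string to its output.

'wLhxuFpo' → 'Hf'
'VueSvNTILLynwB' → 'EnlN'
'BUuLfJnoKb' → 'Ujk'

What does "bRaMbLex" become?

Al

In each case the input is transformed by: keep one character in every 3, starting at position 3 (positions 3rd, 6th, 9th, ...), then flip the case of every letter.
Working it through for "bRaMbLex": intermediate "aL", final "Al".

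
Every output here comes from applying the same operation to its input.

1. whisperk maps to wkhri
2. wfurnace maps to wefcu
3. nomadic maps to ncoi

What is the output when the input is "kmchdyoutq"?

kqmtcuh

The transformation: take characters alternately from the front and the back (1st, last, 2nd, 2nd-last, ...), then delete the last 3 characters.
For "kmchdyoutq", step one produces "kqmtcuhody"; step two turns that into "kqmtcuh".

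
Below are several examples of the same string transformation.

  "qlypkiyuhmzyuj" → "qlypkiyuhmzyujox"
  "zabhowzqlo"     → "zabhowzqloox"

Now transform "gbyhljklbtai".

gbyhljklbtaiox

What's happening: append "ox".
Applying that to "gbyhljklbtai" gives "gbyhljklbtaiox".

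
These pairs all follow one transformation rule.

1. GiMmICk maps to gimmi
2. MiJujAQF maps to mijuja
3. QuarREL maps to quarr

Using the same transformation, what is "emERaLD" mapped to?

emera

The rule is to delete the last 2 characters, then convert every letter to lowercase.
Applying that to "emERaLD" gives "emera".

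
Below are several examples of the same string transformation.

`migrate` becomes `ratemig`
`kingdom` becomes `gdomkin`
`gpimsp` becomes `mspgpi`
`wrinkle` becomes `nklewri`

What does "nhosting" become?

stingnho

The transformation: move the first 3 characters to the end (rotate left by 3).
Applying that to "nhosting" gives "stingnho".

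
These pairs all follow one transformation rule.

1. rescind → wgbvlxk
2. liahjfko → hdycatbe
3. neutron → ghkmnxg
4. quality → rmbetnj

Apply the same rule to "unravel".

Rule — shift every letter 7 places backward in the alphabet (wrapping around), then reverse the string.
Applying both steps to "unravel": "ngktoxe", then "exotkgn".

exotkgn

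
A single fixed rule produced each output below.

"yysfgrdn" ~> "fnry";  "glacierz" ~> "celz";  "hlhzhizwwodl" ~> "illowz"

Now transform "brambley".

In each case the input is transformed by: keep every other character starting from the second (positions 2nd, 4th, 6th, ...), then sort the characters into alphabetical order.
Applying both steps to "brambley": "rmly", then "lmry".

lmry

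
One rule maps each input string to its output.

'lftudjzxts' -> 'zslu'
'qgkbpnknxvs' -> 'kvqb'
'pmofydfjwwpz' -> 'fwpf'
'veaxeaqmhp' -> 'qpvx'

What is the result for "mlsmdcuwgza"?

The transformation: keep one character in every 3, starting at position 1 (positions 1st, 4th, 7th, ...), then swap the front and back halves of the string.
Working it through for "mlsmdcuwgza": intermediate "mmuz", final "uzmm".

uzmm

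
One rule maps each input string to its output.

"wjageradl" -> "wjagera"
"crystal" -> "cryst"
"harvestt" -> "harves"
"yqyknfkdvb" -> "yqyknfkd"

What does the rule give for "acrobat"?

What's happening: delete the last 2 characters.
For "acrobat" the result is "acrob".

acrob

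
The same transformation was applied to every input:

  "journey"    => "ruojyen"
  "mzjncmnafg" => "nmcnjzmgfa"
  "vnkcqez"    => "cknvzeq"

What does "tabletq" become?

lbatqte

Rule — reverse the string, then move the first 3 characters to the end (rotate left by 3).
For "tabletq", step one produces "qtelbat"; step two turns that into "lbatqte".
(Check on "journey": → "yenruoj" → "ruojyen" ✓)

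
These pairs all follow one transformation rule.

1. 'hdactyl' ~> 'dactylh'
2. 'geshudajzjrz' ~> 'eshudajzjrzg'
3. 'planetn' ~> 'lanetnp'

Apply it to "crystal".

Rule — move the first character to the end.
So "crystal" becomes "rystalc".

rystalc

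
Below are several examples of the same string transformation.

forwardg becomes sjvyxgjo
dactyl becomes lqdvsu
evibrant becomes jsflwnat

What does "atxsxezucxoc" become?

rmupguslpkpw

Looking at the pairs, the operation is to swap the front and back halves of the string, then shift every letter 8 places backward in the alphabet (wrapping around).
On "atxsxezucxoc": the first step gives "zucxocatxsxe", and the second then gives "rmupguslpkpw".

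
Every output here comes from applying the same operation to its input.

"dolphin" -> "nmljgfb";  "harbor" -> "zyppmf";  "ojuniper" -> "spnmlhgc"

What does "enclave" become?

ytljcca

The pattern: shift every letter 2 places backward in the alphabet (wrapping around), then sort the characters into reverse alphabetical order.
Starting from "enclave": after the first operation, "clajytc"; after the second, "ytljcca".
(Check on "dolphin": → "bmjnfgl" → "nmljgfb" ✓)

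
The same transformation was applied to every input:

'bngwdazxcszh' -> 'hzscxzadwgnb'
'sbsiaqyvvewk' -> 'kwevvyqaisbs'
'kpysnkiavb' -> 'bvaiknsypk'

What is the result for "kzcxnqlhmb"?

In each case the input is transformed by: reverse the string.
For "kzcxnqlhmb" the result is "bmhlqnxczk".

bmhlqnxczk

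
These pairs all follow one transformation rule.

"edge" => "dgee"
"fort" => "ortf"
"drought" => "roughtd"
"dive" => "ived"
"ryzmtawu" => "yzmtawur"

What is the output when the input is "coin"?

Looking at the pairs, the operation is to move the first character to the end.
On "coin" that produces "oinc".

oinc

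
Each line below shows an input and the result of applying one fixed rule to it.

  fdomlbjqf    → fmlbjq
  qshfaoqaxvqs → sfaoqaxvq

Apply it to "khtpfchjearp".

Looking at the pairs, the operation is to delete the first 3 characters, then move the last character to the front.
Starting from "khtpfchjearp": after the first operation, "pfchjearp"; after the second, "ppfchjear".
(Check on "fdomlbjqf": → "mlbjqf" → "fmlbjq" ✓)

ppfchjear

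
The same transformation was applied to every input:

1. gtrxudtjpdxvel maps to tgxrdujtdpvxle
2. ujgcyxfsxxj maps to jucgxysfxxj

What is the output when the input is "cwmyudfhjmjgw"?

Looking at the pairs, the operation is to swap each adjacent pair of characters (1↔2, 3↔4, ...).
On "cwmyudfhjmjgw" that produces "wcymduhfmjgjw".

wcymduhfmjgjw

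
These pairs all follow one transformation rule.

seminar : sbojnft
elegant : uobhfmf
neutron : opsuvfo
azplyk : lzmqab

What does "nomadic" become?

djebnpo

The rule is to reverse the string, then shift every letter 1 place forward in the alphabet (wrapping around).
For "nomadic", step one produces "cidamon"; step two turns that into "djebnpo".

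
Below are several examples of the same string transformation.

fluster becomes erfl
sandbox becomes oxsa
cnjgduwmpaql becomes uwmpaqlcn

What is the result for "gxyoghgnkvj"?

hgnkvjgx

Each output is the input with this applied: move the first 2 characters to the end (rotate left by 2), then delete the first 3 characters.
Starting from "gxyoghgnkvj": after the first operation, "yoghgnkvjgx"; after the second, "hgnkvjgx".
(Check on "fluster": → "usterfl" → "erfl" ✓)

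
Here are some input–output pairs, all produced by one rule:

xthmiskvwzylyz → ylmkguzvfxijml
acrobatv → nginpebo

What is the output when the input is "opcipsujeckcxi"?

The pattern: move the last 3 characters to the front (rotate right by 3), then shift every letter 13 places forward in the alphabet (wrapping around) — i.e. ROT13.
"opcipsujeckcxi" → "cxiopcipsujeck" → "pkvbcpvcfhwrpx".

pkvbcpvcfhwrpx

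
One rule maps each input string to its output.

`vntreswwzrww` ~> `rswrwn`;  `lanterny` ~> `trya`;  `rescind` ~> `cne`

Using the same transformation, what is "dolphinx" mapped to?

The transformation: keep every other character starting from the second (positions 2nd, 4th, 6th, ...), then move the first character to the end.
Applying both steps to "dolphinx": "opix", then "pixo".
(Check on "lanterny": → "atry" → "trya" ✓)

pixo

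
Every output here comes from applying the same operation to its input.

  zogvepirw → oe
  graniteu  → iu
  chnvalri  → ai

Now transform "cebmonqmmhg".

The rule is to keep one character in every 3, starting at position 2 (positions 2nd, 5th, 8th, ...), then keep only the vowels.
Working it through for "cebmonqmmhg": intermediate "eomg", final "eo".

eo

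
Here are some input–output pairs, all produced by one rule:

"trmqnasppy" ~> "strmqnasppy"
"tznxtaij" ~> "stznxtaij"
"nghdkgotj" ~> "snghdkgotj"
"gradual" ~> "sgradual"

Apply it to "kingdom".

skingdom

Looking at the pairs, the operation is to prepend "s".
For "kingdom" the result is "skingdom".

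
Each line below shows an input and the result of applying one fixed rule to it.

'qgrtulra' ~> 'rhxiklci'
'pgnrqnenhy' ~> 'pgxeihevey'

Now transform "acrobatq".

hrtifsrk

Each output is the input with this applied: shift every letter 9 places backward in the alphabet (wrapping around), then move the last character to the front.
On "acrobatq": the first step gives "rtifsrkh", and the second then gives "hrtifsrk".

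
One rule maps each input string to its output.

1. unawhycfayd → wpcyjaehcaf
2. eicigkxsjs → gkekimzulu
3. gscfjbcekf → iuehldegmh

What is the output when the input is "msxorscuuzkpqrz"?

ouzqtuewwbmrstb

In each case the input is transformed by: shift every letter 2 places forward in the alphabet (wrapping around).
Applying that to "msxorscuuzkpqrz" gives "ouzqtuewwbmrstb".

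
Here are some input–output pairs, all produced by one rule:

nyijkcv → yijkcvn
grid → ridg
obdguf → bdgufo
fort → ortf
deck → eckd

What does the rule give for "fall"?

allf

Looking at the pairs, the operation is to move the first character to the end.
For "fall" the result is "allf".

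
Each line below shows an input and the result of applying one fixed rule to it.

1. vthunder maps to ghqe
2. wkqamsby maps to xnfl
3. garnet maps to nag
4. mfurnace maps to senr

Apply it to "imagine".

zta

The rule is to keep every other character starting from the second (positions 2nd, 4th, 6th, ...), then shift every letter 13 places forward in the alphabet (wrapping around) — i.e. ROT13.
"imagine" → "mgn" → "zta".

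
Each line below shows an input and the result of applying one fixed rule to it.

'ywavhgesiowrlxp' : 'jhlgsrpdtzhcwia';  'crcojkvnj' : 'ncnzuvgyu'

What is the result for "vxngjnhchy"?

The rule is to shift every letter 11 places forward in the alphabet (wrapping around).
So "vxngjnhchy" becomes "giyruysnsj".

giyruysnsj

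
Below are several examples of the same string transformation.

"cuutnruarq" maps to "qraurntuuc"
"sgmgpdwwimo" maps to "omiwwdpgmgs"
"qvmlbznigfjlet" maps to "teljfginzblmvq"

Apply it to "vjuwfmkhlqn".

nqlhkmfwujv

What's happening: reverse the string.
So "vjuwfmkhlqn" becomes "nqlhkmfwujv".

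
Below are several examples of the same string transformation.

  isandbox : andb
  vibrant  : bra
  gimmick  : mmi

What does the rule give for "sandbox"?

ndb

The pattern: delete the last 2 characters, then delete the first 2 characters.
Working it through for "sandbox": intermediate "sandb", final "ndb".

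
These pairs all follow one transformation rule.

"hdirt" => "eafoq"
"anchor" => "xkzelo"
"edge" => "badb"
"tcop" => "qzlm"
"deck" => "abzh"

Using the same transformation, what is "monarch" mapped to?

The transformation: shift every letter 3 places backward in the alphabet (wrapping around).
"monarch" → "jlkxoze".

jlkxoze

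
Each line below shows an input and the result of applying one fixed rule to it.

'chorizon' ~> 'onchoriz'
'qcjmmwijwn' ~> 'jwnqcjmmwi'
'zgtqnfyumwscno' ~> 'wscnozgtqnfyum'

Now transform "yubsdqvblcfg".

lcfgyubsdqvb

In each case the input is transformed by: swap the front and back halves of the string, then move the first 2 characters to the end (rotate left by 2).
On "yubsdqvblcfg": the first step gives "vblcfgyubsdq", and the second then gives "lcfgyubsdqvb".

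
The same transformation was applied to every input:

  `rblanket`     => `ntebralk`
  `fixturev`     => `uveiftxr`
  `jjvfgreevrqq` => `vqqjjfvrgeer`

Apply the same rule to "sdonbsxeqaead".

Rule — swap each adjacent pair of characters (1↔2, 3↔4, ...), then move the last 3 characters to the front (rotate right by 3).
On "sdonbsxeqaead": the first step gives "dsnosbexaqaed", and the second then gives "aeddsnosbexaq".

aeddsnosbexaq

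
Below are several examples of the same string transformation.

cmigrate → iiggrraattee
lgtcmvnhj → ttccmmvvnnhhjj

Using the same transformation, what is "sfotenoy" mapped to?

ootteennooyy

What's happening: delete the first 2 characters, then double every character.
Starting from "sfotenoy": after the first operation, "otenoy"; after the second, "ootteennooyy".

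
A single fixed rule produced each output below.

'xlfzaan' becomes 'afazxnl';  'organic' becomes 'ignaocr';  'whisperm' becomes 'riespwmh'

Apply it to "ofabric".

iarbocf

In each case the input is transformed by: take characters alternately from the front and the back (1st, last, 2nd, 2nd-last, ...), then move the first 3 characters to the end (rotate left by 3).
Doing the same to "ofabric": "iarbocf".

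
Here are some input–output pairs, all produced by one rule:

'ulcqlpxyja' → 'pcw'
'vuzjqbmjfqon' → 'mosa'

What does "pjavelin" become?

ny

The transformation: shift every letter 13 places forward in the alphabet (wrapping around) — i.e. ROT13, then keep one character in every 3, starting at position 3 (positions 3rd, 6th, 9th, ...).
For "pjavelin", step one produces "cwniryva"; step two turns that into "ny".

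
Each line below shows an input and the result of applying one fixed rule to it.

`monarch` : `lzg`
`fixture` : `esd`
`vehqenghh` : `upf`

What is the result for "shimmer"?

The transformation: keep one character in every 3, starting at position 1 (positions 1st, 4th, 7th, ...), then shift every letter 1 place backward in the alphabet (wrapping around).
On "shimmer": the first step gives "smr", and the second then gives "rlq".

rlq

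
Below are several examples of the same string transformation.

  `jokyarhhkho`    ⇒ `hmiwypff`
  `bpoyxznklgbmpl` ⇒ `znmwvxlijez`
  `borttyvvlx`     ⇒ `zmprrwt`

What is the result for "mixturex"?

kgvrs

What's happening: shift every letter 2 places backward in the alphabet (wrapping around), then delete the last 3 characters.
On "mixturex": the first step gives "kgvrspcv", and the second then gives "kgvrs".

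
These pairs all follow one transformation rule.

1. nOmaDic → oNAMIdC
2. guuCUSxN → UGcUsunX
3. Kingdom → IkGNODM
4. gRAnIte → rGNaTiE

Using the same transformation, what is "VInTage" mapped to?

The transformation: flip the case of every letter, then swap each adjacent pair of characters (1↔2, 3↔4, ...).
Doing the same to "VInTage": "ivtNGAE".

ivtNGAE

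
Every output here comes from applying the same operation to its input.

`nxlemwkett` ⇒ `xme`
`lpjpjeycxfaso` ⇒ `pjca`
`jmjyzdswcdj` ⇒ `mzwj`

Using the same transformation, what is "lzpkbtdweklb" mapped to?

zbwl

The rule is to keep one character in every 3, starting at position 2 (positions 2nd, 5th, 8th, ...).
For "lzpkbtdweklb" the result is "zbwl".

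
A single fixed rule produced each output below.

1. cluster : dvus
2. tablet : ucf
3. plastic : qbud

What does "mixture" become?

nyvf

The rule is to keep every other character starting from the first (positions 1st, 3rd, 5th, ...), then shift every letter 1 place forward in the alphabet (wrapping around).
Applying both steps to "mixture": "mxue", then "nyvf".
(Check on "plastic": → "patc" → "qbud" ✓)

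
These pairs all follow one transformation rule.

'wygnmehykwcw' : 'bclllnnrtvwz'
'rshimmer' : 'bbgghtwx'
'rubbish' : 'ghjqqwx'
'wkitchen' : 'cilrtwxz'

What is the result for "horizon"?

What's happening: shift every letter 11 places backward in the alphabet (wrapping around), then sort the characters into alphabetical order.
"horizon" → "wdgxodc" → "cddgowx".
(Check on "wkitchen": → "lzxirwtc" → "cilrtwxz" ✓)

cddgowx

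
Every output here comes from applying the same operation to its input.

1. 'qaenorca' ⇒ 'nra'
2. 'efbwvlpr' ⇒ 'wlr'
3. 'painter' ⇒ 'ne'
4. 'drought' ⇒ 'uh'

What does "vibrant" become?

rn

Each output is the input with this applied: keep every other character starting from the second (positions 2nd, 4th, 6th, ...), then delete the first character.
On "vibrant": the first step gives "irn", and the second then gives "rn".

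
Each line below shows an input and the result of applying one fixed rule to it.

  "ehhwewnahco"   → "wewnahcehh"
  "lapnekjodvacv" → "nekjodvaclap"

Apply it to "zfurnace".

rnaczfu

The pattern: delete the last character, then move the first 3 characters to the end (rotate left by 3).
"zfurnace" → "zfurnac" → "rnaczfu".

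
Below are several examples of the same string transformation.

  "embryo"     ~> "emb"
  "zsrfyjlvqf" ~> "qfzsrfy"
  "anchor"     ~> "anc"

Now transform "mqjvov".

Rule — swap the front and back halves of the string, then delete the first 3 characters.
"mqjvov" → "vovmqj" → "mqj".

mqj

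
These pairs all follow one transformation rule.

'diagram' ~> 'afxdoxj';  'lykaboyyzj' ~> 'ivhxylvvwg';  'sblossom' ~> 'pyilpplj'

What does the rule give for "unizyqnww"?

Rule — shift every letter 3 places backward in the alphabet (wrapping around).
Doing the same to "unizyqnww": "rkfwvnktt".

rkfwvnktt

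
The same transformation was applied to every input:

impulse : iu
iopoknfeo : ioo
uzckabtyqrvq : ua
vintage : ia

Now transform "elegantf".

What's happening: delete the last 2 characters, then keep only the vowels.
Starting from "elegantf": after the first operation, "elegan"; after the second, "eea".
(Check on "vintage": → "vinta" → "ia" ✓)

eea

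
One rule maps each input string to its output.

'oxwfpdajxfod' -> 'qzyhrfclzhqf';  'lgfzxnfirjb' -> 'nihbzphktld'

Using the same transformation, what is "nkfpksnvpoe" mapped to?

The transformation: shift every letter 2 places forward in the alphabet (wrapping around).
Doing the same to "nkfpksnvpoe": "pmhrmupxrqg".

pmhrmupxrqg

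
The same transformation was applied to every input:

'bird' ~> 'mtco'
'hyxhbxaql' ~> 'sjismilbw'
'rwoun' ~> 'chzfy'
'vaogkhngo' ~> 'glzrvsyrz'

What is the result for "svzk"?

dgkv

What's happening: shift every letter 11 places forward in the alphabet (wrapping around).
On "svzk" that produces "dgkv".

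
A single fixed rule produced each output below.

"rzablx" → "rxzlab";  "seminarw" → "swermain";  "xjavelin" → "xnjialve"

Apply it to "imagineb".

In each case the input is transformed by: take characters alternately from the front and the back (1st, last, 2nd, 2nd-last, ...).
Applying that to "imagineb" gives "ibmeangi".

ibmeangi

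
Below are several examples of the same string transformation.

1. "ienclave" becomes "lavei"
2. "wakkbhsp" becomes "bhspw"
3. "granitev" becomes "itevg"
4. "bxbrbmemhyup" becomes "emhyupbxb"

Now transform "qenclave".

laveq

In each case the input is transformed by: swap the front and back halves of the string, then delete the last 3 characters.
Starting from "qenclave": after the first operation, "laveqenc"; after the second, "laveq".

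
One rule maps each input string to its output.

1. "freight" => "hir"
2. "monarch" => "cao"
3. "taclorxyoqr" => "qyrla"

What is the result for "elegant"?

ngl

Rule — reverse the string, then keep every other character starting from the second (positions 2nd, 4th, 6th, ...).
Applying both steps to "elegant": "tnagele", then "ngl".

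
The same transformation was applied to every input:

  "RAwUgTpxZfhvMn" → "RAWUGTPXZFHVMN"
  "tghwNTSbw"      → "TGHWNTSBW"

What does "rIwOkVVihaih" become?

Each output is the input with this applied: convert every letter to uppercase.
"rIwOkVVihaih" → "RIWOKVVIHAIH".

RIWOKVVIHAIH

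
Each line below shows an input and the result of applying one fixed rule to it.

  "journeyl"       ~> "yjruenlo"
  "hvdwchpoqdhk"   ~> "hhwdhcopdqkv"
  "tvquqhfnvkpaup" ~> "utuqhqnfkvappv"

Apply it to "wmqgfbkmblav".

Rule — swap each adjacent pair of characters (1↔2, 3↔4, ...), then swap the first and last characters.
For "wmqgfbkmblav", step one produces "mwgqbfmklbva"; step two turns that into "awgqbfmklbvm".

awgqbfmklbvm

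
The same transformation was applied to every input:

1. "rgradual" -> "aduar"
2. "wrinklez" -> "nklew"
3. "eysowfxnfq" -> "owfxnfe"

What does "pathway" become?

hwap

The pattern: swap the first and last characters, then delete the first 3 characters.
On "pathway": the first step gives "yathwap", and the second then gives "hwap".
(Check on "rgradual": → "lgraduar" → "aduar" ✓)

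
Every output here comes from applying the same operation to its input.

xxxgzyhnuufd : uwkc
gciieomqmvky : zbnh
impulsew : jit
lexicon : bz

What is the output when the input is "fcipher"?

In each case the input is transformed by: keep one character in every 3, starting at position 2 (positions 2nd, 5th, 8th, ...), then shift every letter 3 places backward in the alphabet (wrapping around).
Starting from "fcipher": after the first operation, "ch"; after the second, "ze".

ze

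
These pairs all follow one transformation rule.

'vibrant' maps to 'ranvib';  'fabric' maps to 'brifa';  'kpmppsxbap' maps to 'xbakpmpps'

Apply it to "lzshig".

shilz

Each output is the input with this applied: delete the last character, then move the last 3 characters to the front (rotate right by 3).
Working it through for "lzshig": intermediate "lzshi", final "shilz".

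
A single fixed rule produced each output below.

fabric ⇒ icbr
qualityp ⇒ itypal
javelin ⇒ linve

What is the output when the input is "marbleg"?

legrb

The rule is to delete the first 2 characters, then move the first 2 characters to the end (rotate left by 2).
Working it through for "marbleg": intermediate "rbleg", final "legrb".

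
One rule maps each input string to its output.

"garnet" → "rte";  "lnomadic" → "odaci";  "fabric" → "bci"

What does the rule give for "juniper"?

nepr

Each output is the input with this applied: swap each adjacent pair of characters (1↔2, 3↔4, ...), then delete the first 3 characters.
Applying that to "juniper" gives "nepr".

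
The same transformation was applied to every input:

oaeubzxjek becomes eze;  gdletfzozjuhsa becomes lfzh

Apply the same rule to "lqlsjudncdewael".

In each case the input is transformed by: keep one character in every 3, starting at position 3 (positions 3rd, 6th, 9th, ...).
"lqlsjudncdewael" → "lucwl".

lucwl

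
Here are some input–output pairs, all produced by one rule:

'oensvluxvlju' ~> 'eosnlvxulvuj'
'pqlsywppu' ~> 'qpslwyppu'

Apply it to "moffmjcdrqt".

The transformation: swap each adjacent pair of characters (1↔2, 3↔4, ...).
"moffmjcdrqt" → "omffjmdcqrt".

omffjmdcqrt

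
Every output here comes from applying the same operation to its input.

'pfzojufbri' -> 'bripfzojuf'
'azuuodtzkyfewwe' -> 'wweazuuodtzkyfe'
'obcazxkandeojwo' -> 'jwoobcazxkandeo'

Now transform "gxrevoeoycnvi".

Rule — move the last 3 characters to the front (rotate right by 3).
"gxrevoeoycnvi" → "nvigxrevoeoyc".

nvigxrevoeoyc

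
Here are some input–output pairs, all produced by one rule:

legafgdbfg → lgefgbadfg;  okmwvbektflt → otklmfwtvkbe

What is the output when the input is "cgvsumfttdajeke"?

cegkvesjuamdftt

The rule is to take characters alternately from the front and the back (1st, last, 2nd, 2nd-last, ...).
For "cgvsumfttdajeke" the result is "cegkvesjuamdftt".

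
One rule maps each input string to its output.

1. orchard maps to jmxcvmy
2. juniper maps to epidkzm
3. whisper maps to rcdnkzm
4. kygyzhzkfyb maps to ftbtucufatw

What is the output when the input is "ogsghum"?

Rule — shift every letter 5 places backward in the alphabet (wrapping around).
"ogsghum" → "jbnbcph".

jbnbcph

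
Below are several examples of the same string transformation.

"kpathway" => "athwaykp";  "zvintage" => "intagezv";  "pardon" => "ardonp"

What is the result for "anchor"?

nchora

The pattern: move the last 2 characters to the front (rotate right by 2), then swap the front and back halves of the string.
Applying both steps to "anchor": "oranch", then "nchora".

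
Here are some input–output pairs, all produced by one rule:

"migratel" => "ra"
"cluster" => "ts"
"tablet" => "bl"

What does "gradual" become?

ud

Each output is the input with this applied: take characters alternately from the front and the back (1st, last, 2nd, 2nd-last, ...), then keep only the last 2 characters.
For "gradual", step one produces "glraaud"; step two turns that into "ud".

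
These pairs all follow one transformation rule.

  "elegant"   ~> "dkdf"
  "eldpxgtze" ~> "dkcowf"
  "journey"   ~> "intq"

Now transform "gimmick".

fhll

Each output is the input with this applied: shift every letter 1 place backward in the alphabet (wrapping around), then delete the last 3 characters.
Starting from "gimmick": after the first operation, "fhllhbj"; after the second, "fhll".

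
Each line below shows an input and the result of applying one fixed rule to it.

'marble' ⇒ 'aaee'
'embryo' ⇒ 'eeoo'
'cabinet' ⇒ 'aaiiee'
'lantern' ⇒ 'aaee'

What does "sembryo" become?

eeoo

The transformation: double every character, then keep only the vowels.
For "sembryo", step one produces "sseemmbbrryyoo"; step two turns that into "eeoo".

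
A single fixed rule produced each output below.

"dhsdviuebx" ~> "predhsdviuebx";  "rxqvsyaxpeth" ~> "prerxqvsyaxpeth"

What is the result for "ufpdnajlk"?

Rule — prepend "pre".
So "ufpdnajlk" becomes "preufpdnajlk".

preufpdnajlk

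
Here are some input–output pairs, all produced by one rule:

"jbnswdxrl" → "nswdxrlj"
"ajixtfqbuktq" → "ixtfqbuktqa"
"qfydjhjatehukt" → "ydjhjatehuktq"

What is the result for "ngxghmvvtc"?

Looking at the pairs, the operation is to move the first character to the end, then delete the first character.
So "ngxghmvvtc" becomes "xghmvvtcn".

xghmvvtcn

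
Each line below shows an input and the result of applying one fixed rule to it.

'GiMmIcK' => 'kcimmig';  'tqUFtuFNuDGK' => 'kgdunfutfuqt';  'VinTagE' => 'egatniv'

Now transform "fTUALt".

In each case the input is transformed by: reverse the string, then convert every letter to lowercase.
Starting from "fTUALt": after the first operation, "tLAUTf"; after the second, "tlautf".

tlautf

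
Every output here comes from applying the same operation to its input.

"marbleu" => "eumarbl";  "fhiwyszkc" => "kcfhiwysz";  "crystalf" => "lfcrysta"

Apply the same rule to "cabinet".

etcabin

Looking at the pairs, the operation is to move the last 2 characters to the front (rotate right by 2).
"cabinet" → "etcabin".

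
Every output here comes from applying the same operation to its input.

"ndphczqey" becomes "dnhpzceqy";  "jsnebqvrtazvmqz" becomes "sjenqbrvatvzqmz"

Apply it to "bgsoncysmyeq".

What's happening: swap each adjacent pair of characters (1↔2, 3↔4, ...).
For "bgsoncysmyeq" the result is "gboscnsyymqe".

gboscnsyymqe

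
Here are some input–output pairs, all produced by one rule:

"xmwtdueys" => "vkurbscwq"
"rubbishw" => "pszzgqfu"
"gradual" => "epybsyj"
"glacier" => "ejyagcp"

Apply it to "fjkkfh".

dhiidf

Rule — shift every letter 2 places backward in the alphabet (wrapping around).
Applying that to "fjkkfh" gives "dhiidf".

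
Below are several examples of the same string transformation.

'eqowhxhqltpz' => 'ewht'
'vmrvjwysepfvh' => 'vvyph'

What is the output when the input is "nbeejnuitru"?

What's happening: keep one character in every 3, starting at position 1 (positions 1st, 4th, 7th, ...).
Doing the same to "nbeejnuitru": "neur".

neur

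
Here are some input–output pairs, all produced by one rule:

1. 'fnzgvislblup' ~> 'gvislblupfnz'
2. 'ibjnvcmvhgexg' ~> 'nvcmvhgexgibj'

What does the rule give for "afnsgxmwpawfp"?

sgxmwpawfpafn

Rule — move the first 3 characters to the end (rotate left by 3).
So "afnsgxmwpawfp" becomes "sgxmwpawfpafn".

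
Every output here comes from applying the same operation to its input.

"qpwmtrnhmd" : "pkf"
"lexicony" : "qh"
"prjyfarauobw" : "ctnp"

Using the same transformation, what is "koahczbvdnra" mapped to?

What's happening: keep one character in every 3, starting at position 3 (positions 3rd, 6th, 9th, ...), then shift every letter 7 places backward in the alphabet (wrapping around).
"koahczbvdnra" → "azda" → "tswt".

tswt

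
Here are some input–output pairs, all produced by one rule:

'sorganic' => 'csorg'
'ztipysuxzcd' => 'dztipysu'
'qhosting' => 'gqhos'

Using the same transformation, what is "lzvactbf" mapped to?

Each output is the input with this applied: move the last character to the front, then delete the last 3 characters.
On "lzvactbf" that produces "flzva".

flzva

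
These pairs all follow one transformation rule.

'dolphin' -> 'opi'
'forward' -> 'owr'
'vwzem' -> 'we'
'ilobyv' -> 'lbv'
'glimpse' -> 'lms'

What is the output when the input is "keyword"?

ewr

What's happening: keep every other character starting from the second (positions 2nd, 4th, 6th, ...).
Doing the same to "keyword": "ewr".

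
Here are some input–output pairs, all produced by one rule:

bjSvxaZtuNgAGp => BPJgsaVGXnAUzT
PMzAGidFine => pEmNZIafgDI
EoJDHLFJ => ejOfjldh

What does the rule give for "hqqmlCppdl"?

HLQDQPMPLc

Each output is the input with this applied: flip the case of every letter, then take characters alternately from the front and the back (1st, last, 2nd, 2nd-last, ...).
Working it through for "hqqmlCppdl": intermediate "HQQMLcPPDL", final "HLQDQPMPLc".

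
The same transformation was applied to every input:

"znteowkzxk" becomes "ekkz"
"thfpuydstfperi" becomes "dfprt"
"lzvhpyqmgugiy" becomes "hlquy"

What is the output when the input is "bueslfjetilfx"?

bijsx

Each output is the input with this applied: keep one character in every 3, starting at position 1 (positions 1st, 4th, 7th, ...), then sort the characters into alphabetical order.
For "bueslfjetilfx" the result is "bijsx".
(Check on "znteowkzxk": → "zekk" → "ekkz" ✓)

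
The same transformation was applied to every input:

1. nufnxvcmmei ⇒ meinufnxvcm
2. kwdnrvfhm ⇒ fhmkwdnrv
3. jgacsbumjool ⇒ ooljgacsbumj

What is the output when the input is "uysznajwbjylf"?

ylfuysznajwbj

What's happening: move the last 3 characters to the front (rotate right by 3).
For "uysznajwbjylf" the result is "ylfuysznajwbj".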